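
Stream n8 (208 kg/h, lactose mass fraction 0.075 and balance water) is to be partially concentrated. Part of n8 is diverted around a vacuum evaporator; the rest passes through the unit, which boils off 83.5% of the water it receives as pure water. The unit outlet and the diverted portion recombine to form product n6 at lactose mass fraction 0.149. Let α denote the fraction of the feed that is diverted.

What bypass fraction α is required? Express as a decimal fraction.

0.357

All 208×0.075 = 15.6 kg/h of lactose reaches n6, so n6 = 15.6/0.149 = 104.7 kg/h and vapour = 103.3 kg/h.
The evaporator receives (1−α)·208 of feed at 0.925 water and removes 0.835 of that water:
0.835×0.925×(1−α)×208 = 103.3
(1−α) = 103.3/160.65 = 0.6430;  α = 0.3570.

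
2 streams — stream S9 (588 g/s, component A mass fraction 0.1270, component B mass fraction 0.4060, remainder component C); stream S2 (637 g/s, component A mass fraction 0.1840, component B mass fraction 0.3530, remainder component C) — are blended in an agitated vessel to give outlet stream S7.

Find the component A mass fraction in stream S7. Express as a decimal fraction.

Total flow out = 588 + 637 = 1225 g/s.
component A in = 588×0.127 + 637×0.184 = 191.88 g/s.
component A mass fraction in S7 = 191.88/1225 = 0.1566.

0.1566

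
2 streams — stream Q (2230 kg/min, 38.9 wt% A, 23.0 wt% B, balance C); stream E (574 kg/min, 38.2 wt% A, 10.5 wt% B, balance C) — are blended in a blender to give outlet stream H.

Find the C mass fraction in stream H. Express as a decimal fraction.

0.408

Total flow out = 2230 + 574 = 2804 kg/min.
C in = 2230×0.381 + 574×0.513 = 1144.1 kg/min.
C mass fraction in H = 1144.1/2804 = 0.408.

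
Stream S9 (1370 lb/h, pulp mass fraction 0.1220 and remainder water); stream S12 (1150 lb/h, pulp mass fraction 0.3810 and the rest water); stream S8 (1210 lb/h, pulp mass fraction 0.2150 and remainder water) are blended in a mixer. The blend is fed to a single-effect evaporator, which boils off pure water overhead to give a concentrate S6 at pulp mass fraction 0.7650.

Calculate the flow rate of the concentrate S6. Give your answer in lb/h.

1131 lb/h

pulp entering = 1370×0.122 + 1150×0.381 + 1210×0.215 = 865.44 lb/h.
All pulp reports to S6, so S6 = 865.44/0.765 = 1131.3 lb/h.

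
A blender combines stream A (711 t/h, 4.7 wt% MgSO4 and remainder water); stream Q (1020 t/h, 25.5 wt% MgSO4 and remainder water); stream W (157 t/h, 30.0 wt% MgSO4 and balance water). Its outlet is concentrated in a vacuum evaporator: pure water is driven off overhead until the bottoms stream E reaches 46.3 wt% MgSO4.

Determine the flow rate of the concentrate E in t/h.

735.7 t/h

MgSO4 entering = 711×0.047 + 1020×0.255 + 157×0.300 = 340.62 t/h.
All MgSO4 reports to E, so E = 340.62/0.463 = 735.67 t/h.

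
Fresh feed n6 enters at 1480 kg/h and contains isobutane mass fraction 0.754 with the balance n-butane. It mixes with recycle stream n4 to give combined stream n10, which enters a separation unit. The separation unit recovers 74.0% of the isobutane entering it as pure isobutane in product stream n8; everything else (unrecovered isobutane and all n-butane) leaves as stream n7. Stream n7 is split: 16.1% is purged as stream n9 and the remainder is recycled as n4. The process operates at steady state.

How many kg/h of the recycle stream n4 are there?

2209 kg/h

n-butane enters only via n6 and leaves only via the purge: 1480×0.246 = 0.161×(n-butane in n7), and the separation unit passes all n-butane, so n-butane in n10 = n-butane in n7 = 2261.4 kg/h.
isobutane in n10: m_A = 1480×0.754 + (1−0.161)·(1−0.740)·m_A, so m_A = 1115.9/0.7819 = 1427.3 kg/h.
n7 = (1−0.740)×1427.3 + 2261.4 = 2632.5 kg/h.
Recycle n4 = (1−0.161)×2632.5 = 2208.6 kg/h.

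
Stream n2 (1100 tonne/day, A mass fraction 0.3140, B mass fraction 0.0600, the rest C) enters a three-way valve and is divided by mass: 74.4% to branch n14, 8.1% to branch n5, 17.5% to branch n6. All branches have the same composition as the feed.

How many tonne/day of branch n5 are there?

Branch n5 flow = 0.081×1100 = 89.1 tonne/day.

89.1 tonne/day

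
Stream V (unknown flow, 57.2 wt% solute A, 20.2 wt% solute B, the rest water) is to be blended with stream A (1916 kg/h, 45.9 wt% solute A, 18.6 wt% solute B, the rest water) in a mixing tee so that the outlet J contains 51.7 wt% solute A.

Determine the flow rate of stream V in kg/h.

Let V be the unknown flow. Total out = 1916 + V.
solute A balance: 879.44 + 0.572·V = 0.517·(1916 + V)
(0.572 − 0.517)·V = 0.517×1916 − 879.44 = 111.13
V = 111.13 / 0.055 = 2020.5 kg/h

2021 kg/h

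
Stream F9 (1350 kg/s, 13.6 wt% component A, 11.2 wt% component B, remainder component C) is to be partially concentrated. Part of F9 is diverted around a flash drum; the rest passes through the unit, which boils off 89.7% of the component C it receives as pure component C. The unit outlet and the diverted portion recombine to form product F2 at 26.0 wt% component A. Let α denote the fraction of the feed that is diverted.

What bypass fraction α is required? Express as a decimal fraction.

All 1350×0.136 = 183.6 kg/s of component A reaches F2, so F2 = 183.6/0.260 = 706.15 kg/s and vapour = 643.85 kg/s.
The evaporator receives (1−α)·1350 of feed at 0.752 component C and removes 0.897 of that component C:
0.897×0.752×(1−α)×1350 = 643.85
(1−α) = 643.85/910.63 = 0.7070;  α = 0.2930.

0.293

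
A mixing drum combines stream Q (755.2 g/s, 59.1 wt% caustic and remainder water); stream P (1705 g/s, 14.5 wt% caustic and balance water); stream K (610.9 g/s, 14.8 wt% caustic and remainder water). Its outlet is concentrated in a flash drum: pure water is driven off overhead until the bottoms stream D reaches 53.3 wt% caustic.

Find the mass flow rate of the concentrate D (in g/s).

1471 g/s

caustic entering = 755.2×0.591 + 1705×0.145 + 610.9×0.148 = 783.96 g/s.
All caustic reports to D, so D = 783.96/0.533 = 1470.8 g/s.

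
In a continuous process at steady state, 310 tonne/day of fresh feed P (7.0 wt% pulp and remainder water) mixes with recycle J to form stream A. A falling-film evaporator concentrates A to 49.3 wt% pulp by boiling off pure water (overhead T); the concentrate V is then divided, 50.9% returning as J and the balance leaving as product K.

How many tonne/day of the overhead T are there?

Overall pulp balance (none leaves overhead): pulp in fresh feed = pulp in product, i.e. 310×0.070 = (1−0.509)·V·0.493.
V = 21.7/(0.493×0.491) = 89.646 tonne/day.
Recycle J = 0.509×89.646 = 45.63 tonne/day.
Combined feed A = 310 + 45.63 = 355.63 tonne/day.
Overhead T = A − V = 355.63 − 89.646 = 265.98 tonne/day.

266 tonne/day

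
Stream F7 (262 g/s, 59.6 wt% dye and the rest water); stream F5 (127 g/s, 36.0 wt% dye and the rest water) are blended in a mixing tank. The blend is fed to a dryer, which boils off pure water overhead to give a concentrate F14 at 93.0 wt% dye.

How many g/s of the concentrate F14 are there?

dye entering = 262×0.596 + 127×0.360 = 201.87 g/s.
All dye reports to F14, so F14 = 201.87/0.930 = 217.07 g/s.

217.1 g/s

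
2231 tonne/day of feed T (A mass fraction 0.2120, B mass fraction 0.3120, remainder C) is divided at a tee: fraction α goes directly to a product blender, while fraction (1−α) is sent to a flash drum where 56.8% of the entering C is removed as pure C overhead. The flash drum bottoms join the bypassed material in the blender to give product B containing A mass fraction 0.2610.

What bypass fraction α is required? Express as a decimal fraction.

All 2231×0.212 = 472.97 tonne/day of A reaches B, so B = 472.97/0.261 = 1812.2 tonne/day and vapour = 418.85 tonne/day.
The evaporator receives (1−α)·2231 of feed at 0.476 C and removes 0.568 of that C:
0.568×0.476×(1−α)×2231 = 418.85
(1−α) = 418.85/603.19 = 0.6944;  α = 0.3056.

0.306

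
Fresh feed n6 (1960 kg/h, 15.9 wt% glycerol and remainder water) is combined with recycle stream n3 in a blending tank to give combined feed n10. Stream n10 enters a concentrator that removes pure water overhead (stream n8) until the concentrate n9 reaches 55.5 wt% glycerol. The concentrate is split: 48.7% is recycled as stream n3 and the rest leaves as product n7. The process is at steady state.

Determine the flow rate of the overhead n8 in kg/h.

Overall glycerol balance (none leaves overhead): glycerol in fresh feed = glycerol in product, i.e. 1960×0.159 = (1−0.487)·n9·0.555.
n9 = 311.64/(0.555×0.513) = 1094.6 kg/h.
Recycle n3 = 0.487×1094.6 = 533.05 kg/h.
Combined feed n10 = 1960 + 533.05 = 2493.1 kg/h.
Overhead n8 = n10 − n9 = 2493.1 − 1094.6 = 1398.5 kg/h.

1398 kg/h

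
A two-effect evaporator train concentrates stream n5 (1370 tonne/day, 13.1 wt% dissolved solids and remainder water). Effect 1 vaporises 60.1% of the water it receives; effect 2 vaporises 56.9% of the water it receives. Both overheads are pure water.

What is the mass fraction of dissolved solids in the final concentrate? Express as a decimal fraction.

water in feed = 1370×0.869 = 1190.5 tonne/day.
After stage 1: water left = (1−0.601)×1190.5 = 475.02; stream total = 654.49 tonne/day.
After stage 2: water left = (1−0.569)×475.02 = 204.73; final concentrate = 384.2 tonne/day.
dissolved solids fraction = 179.47/384.2 = 0.4671.

0.4671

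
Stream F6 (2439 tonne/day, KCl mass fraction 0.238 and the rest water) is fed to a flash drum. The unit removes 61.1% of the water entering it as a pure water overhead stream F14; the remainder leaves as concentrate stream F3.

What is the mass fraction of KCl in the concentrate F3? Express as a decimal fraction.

KCl is not removed: 2439×0.238 = 580.48 tonne/day of KCl enters F3.
water entering = 2439×0.762 = 1858.5 tonne/day; overhead removed = 0.611×1858.5 = 1135.6 tonne/day.
Concentrate = 2439 − 1135.6 = 1303.4 tonne/day.
Mass fraction = 580.48/1303.4 = 0.445.

0.445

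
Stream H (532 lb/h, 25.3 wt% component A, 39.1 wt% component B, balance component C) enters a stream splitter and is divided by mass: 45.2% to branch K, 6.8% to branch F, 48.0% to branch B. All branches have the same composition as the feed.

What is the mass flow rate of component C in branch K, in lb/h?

Branch K total = 0.452×532 = 240.46 lb/h.
component C in K = 0.356×240.46 = 85.605 lb/h.

85.61 lb/h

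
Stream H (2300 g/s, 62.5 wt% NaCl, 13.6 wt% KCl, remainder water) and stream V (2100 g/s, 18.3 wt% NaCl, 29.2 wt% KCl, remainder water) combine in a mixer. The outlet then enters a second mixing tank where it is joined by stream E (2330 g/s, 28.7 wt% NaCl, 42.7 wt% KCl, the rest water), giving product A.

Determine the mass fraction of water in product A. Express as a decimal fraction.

Overall, product flow = 6730 g/s.
water in = 2300×0.239 + 2100×0.525 + 2330×0.286 = 2318.6 g/s.
water fraction in A = 0.345.

0.345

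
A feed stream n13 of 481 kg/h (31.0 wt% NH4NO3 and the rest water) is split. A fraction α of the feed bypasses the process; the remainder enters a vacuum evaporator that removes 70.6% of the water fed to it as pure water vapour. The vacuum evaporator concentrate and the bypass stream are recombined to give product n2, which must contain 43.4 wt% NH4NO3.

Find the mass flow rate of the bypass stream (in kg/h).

198.9 kg/h

All 481×0.310 = 149.11 kg/h of NH4NO3 reaches n2, so n2 = 149.11/0.434 = 343.57 kg/h and vapour = 137.43 kg/h.
The evaporator receives (1−α)·481 of feed at 0.690 water and removes 0.706 of that water:
0.706×0.690×(1−α)×481 = 137.43
(1−α) = 137.43/234.31 = 0.5865;  α = 0.4135.
Bypass flow = 0.4135×481 = 198.89 kg/h.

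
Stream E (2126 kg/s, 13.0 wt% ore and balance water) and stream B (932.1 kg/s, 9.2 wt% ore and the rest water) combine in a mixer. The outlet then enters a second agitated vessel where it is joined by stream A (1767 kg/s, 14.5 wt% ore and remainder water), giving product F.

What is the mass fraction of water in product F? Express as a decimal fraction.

0.872

Overall, product flow = 4825.1 kg/s.
water in = 2126×0.870 + 932.1×0.908 + 1767×0.855 = 4206.8 kg/s.
water fraction in F = 0.872.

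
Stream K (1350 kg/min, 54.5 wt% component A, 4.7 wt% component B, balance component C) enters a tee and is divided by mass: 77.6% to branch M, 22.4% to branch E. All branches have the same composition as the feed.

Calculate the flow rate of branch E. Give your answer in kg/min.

302.4 kg/min

Branch E flow = 0.224×1350 = 302.4 kg/min.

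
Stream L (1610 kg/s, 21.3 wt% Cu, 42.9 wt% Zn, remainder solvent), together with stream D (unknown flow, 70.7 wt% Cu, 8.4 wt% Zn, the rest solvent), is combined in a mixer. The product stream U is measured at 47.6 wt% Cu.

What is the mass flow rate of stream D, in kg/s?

Let D be the unknown flow. Total out = 1610 + D.
Cu balance: 342.93 + 0.707·D = 0.476·(1610 + D)
(0.707 − 0.476)·D = 0.476×1610 − 342.93 = 423.43
D = 423.43 / 0.231 = 1833 kg/s

1833 kg/s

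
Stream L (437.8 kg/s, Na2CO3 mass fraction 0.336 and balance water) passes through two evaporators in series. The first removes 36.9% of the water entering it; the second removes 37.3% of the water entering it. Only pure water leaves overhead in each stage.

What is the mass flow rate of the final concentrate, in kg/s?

water in feed = 437.8×0.664 = 290.7 kg/s.
After stage 1: water left = (1−0.369)×290.7 = 183.43; stream total = 330.53 kg/s.
After stage 2: water left = (1−0.373)×183.43 = 115.01; final concentrate = 262.11 kg/s.

262.1 kg/s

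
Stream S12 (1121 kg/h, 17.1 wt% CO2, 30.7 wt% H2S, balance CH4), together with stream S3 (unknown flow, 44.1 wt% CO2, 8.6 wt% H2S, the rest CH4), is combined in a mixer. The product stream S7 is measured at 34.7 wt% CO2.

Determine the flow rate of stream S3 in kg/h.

Let S3 be the unknown flow. Total out = 1121 + S3.
CO2 balance: 191.69 + 0.441·S3 = 0.347·(1121 + S3)
(0.441 − 0.347)·S3 = 0.347×1121 − 191.69 = 197.3
S3 = 197.3 / 0.094 = 2098.9 kg/h

2099 kg/h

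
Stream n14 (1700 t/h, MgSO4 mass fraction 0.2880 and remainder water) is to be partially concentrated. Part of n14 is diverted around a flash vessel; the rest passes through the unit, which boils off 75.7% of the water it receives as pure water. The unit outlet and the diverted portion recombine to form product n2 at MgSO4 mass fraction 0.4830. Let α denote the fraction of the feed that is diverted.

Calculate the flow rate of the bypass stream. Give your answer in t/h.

All 1700×0.288 = 489.6 t/h of MgSO4 reaches n2, so n2 = 489.6/0.483 = 1013.7 t/h and vapour = 686.34 t/h.
The evaporator receives (1−α)·1700 of feed at 0.712 water and removes 0.757 of that water:
0.757×0.712×(1−α)×1700 = 686.34
(1−α) = 686.34/916.27 = 0.7491;  α = 0.2509.
Bypass flow = 0.2509×1700 = 426.61 t/h.

426.6 t/h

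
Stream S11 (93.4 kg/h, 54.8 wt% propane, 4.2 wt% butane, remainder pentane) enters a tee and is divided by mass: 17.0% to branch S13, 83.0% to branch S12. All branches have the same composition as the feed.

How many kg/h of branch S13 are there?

15.88 kg/h

Branch S13 flow = 0.170×93.4 = 15.878 kg/h.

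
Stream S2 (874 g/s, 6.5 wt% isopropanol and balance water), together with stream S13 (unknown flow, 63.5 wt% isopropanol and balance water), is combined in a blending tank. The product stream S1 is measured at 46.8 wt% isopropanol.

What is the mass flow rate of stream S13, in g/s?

Let S13 be the unknown flow. Total out = 874 + S13.
isopropanol balance: 56.81 + 0.635·S13 = 0.468·(874 + S13)
(0.635 − 0.468)·S13 = 0.468×874 − 56.81 = 352.22
S13 = 352.22 / 0.167 = 2109.1 g/s

2109 g/s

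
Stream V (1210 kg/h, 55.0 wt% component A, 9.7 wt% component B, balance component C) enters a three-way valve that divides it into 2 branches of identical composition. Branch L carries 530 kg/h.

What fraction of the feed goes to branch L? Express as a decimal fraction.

Fraction to L = 530/1210 = 0.4380.

0.438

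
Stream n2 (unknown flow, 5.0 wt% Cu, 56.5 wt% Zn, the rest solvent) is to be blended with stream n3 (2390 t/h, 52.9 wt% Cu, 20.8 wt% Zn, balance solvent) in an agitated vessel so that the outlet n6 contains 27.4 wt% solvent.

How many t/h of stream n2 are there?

Let n2 be the unknown flow. Total out = 2390 + n2.
solvent balance: 628.57 + 0.385·n2 = 0.274·(2390 + n2)
(0.385 − 0.274)·n2 = 0.274×2390 − 628.57 = 26.29
n2 = 26.29 / 0.111 = 236.85 t/h

236.8 t/h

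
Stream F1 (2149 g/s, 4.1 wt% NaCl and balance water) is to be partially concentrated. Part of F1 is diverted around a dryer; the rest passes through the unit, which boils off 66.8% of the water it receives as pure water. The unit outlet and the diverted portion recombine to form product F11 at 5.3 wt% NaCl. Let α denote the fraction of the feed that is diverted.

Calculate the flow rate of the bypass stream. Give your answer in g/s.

All 2149×0.041 = 88.109 g/s of NaCl reaches F11, so F11 = 88.109/0.053 = 1662.4 g/s and vapour = 486.57 g/s.
The evaporator receives (1−α)·2149 of feed at 0.959 water and removes 0.668 of that water:
0.668×0.959×(1−α)×2149 = 486.57
(1−α) = 486.57/1376.7 = 0.3534;  α = 0.6466.
Bypass flow = 0.6466×2149 = 1389.5 g/s.

1389 g/s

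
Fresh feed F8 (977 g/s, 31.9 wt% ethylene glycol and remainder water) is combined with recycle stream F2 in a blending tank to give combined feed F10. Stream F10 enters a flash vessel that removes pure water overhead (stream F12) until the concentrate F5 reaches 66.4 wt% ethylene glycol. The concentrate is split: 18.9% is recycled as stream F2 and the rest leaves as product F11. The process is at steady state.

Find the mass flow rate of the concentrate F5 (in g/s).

Overall ethylene glycol balance (none leaves overhead): ethylene glycol in fresh feed = ethylene glycol in product, i.e. 977×0.319 = (1−0.189)·F5·0.664.
F5 = 311.66/(0.664×0.811) = 578.76 g/s.

578.8 g/s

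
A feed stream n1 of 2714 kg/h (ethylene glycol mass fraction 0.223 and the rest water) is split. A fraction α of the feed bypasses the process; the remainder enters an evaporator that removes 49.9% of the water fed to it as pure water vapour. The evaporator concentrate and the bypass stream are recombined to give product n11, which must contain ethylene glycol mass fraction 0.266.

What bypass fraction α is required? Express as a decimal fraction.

All 2714×0.223 = 605.22 kg/h of ethylene glycol reaches n11, so n11 = 605.22/0.266 = 2275.3 kg/h and vapour = 438.73 kg/h.
The evaporator receives (1−α)·2714 of feed at 0.777 water and removes 0.499 of that water:
0.499×0.777×(1−α)×2714 = 438.73
(1−α) = 438.73/1052.3 = 0.4169;  α = 0.5831.

0.583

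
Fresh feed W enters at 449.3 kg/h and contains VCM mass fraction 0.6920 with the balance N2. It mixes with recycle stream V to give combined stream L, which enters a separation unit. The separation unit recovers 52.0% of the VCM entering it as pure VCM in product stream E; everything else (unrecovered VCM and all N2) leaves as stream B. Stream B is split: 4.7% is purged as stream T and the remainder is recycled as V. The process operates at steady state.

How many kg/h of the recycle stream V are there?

3068 kg/h

N2 enters only via W and leaves only via the purge: 449.3×0.308 = 0.047×(N2 in B), and the separation unit passes all N2, so N2 in L = N2 in B = 2944.3 kg/h.
VCM in L: m_A = 449.3×0.692 + (1−0.047)·(1−0.520)·m_A, so m_A = 310.92/0.5426 = 573.05 kg/h.
B = (1−0.520)×573.05 + 2944.3 = 3219.4 kg/h.
Recycle V = (1−0.047)×3219.4 = 3068.1 kg/h.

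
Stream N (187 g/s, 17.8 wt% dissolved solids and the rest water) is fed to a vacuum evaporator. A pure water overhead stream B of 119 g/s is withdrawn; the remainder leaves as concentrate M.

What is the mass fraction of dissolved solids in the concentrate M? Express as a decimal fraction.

dissolved solids is not removed: 187×0.178 = 33.286 g/s of dissolved solids enters M.
Concentrate = 187 − 119 = 68 g/s.
Mass fraction = 33.286/68 = 0.4895.

0.4895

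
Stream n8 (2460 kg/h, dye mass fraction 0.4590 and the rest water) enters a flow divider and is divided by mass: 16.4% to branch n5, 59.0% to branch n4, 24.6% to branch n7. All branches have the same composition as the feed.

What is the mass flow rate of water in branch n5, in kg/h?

Branch n5 total = 0.164×2460 = 403.44 kg/h.
water in n5 = 0.541×403.44 = 218.26 kg/h.

218.3 kg/h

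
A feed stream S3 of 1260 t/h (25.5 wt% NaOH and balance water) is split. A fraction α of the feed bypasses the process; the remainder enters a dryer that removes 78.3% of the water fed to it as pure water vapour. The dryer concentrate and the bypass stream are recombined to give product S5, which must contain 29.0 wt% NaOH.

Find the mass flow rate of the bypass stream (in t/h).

All 1260×0.255 = 321.3 t/h of NaOH reaches S5, so S5 = 321.3/0.290 = 1107.9 t/h and vapour = 152.07 t/h.
The evaporator receives (1−α)·1260 of feed at 0.745 water and removes 0.783 of that water:
0.783×0.745×(1−α)×1260 = 152.07
(1−α) = 152.07/735 = 0.2069;  α = 0.7931.
Bypass flow = 0.7931×1260 = 999.31 t/h.

999.3 t/h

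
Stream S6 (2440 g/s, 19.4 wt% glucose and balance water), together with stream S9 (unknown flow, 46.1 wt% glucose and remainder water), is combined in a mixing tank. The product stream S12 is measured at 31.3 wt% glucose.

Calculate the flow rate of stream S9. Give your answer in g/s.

Let S9 be the unknown flow. Total out = 2440 + S9.
glucose balance: 473.36 + 0.461·S9 = 0.313·(2440 + S9)
(0.461 − 0.313)·S9 = 0.313×2440 − 473.36 = 290.36
S9 = 290.36 / 0.148 = 1961.9 g/s

1962 g/s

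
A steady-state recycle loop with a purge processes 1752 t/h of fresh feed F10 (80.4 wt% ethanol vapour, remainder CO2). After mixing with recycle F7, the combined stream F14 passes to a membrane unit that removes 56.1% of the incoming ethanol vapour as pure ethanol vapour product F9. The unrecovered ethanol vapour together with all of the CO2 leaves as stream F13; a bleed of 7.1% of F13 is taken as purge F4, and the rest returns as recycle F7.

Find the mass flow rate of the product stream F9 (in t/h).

1334 t/h

ethanol vapour in F14: m_A = 1752×0.804 + (1−0.071)·(1−0.561)·m_A, so m_A = 1408.6/0.5922 = 2378.7 t/h.
Product F9 = 0.561×2378.7 = 1334.5 t/h.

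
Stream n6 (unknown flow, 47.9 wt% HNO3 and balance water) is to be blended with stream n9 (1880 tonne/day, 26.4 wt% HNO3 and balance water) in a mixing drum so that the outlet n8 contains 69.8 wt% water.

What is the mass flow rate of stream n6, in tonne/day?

403.6 tonne/day

Let n6 be the unknown flow. Total out = 1880 + n6.
water balance: 1383.7 + 0.521·n6 = 0.698·(1880 + n6)
(0.521 − 0.698)·n6 = 0.698×1880 − 1383.7 = -71.44
n6 = -71.44 / -0.177 = 403.62 tonne/day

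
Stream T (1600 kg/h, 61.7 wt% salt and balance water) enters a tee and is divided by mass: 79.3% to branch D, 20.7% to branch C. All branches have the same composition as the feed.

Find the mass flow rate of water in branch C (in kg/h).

Branch C total = 0.207×1600 = 331.2 kg/h.
water in C = 0.383×331.2 = 126.85 kg/h.

126.8 kg/h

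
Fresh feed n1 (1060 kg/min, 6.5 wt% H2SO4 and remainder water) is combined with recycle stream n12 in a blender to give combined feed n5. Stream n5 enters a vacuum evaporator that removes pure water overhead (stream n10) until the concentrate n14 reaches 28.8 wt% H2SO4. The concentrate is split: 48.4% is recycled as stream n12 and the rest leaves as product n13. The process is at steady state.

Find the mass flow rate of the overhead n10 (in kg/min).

820.8 kg/min

Overall H2SO4 balance (none leaves overhead): H2SO4 in fresh feed = H2SO4 in product, i.e. 1060×0.065 = (1−0.484)·n14·0.288.
n14 = 68.9/(0.288×0.516) = 463.64 kg/min.
Recycle n12 = 0.484×463.64 = 224.4 kg/min.
Combined feed n5 = 1060 + 224.4 = 1284.4 kg/min.
Overhead n10 = n5 − n14 = 1284.4 − 463.64 = 820.76 kg/min.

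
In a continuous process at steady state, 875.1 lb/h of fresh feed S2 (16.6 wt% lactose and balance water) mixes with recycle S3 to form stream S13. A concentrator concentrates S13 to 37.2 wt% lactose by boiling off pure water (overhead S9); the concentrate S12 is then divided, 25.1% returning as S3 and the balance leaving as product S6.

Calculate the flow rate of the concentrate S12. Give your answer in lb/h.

521.4 lb/h

Overall lactose balance (none leaves overhead): lactose in fresh feed = lactose in product, i.e. 875.1×0.166 = (1−0.251)·S12·0.372.
S12 = 145.27/(0.372×0.749) = 521.36 lb/h.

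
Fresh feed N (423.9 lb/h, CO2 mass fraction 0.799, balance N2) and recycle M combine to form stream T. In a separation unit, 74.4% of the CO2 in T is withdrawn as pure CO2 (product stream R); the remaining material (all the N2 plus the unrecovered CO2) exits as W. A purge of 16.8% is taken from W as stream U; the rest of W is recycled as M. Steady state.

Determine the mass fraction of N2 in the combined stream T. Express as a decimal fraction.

0.541

N2 enters only via N and leaves only via the purge: 423.9×0.201 = 0.168×(N2 in W), and the separation unit passes all N2, so N2 in T = N2 in W = 507.17 lb/h.
CO2 in T: m_A = 423.9×0.799 + (1−0.168)·(1−0.744)·m_A, so m_A = 338.7/0.7870 = 430.36 lb/h.
T = 430.36 + 507.17 = 937.53 lb/h.
N2 fraction in T = 507.17/937.53 = 0.541.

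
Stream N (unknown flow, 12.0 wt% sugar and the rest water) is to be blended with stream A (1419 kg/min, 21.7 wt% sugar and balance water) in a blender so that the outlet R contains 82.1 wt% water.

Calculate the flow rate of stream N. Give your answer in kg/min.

Let N be the unknown flow. Total out = 1419 + N.
water balance: 1111.1 + 0.880·N = 0.821·(1419 + N)
(0.880 − 0.821)·N = 0.821×1419 − 1111.1 = 53.922
N = 53.922 / 0.059 = 913.93 kg/min

913.9 kg/min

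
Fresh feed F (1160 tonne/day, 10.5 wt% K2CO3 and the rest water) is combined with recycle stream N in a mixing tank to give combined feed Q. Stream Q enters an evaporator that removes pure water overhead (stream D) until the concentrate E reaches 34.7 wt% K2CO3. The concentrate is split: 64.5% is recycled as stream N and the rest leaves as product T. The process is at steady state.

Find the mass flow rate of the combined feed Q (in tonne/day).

1798 tonne/day

Overall K2CO3 balance (none leaves overhead): K2CO3 in fresh feed = K2CO3 in product, i.e. 1160×0.105 = (1−0.645)·E·0.347.
E = 121.8/(0.347×0.355) = 988.76 tonne/day.
Recycle N = 0.645×988.76 = 637.75 tonne/day.
Combined feed Q = 1160 + 637.75 = 1797.7 tonne/day.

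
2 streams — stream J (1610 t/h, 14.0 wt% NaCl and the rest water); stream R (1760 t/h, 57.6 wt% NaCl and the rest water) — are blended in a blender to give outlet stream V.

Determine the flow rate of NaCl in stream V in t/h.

1239 t/h

NaCl out = NaCl in = 1610×0.140 + 1760×0.576 = 1239.2 t/h.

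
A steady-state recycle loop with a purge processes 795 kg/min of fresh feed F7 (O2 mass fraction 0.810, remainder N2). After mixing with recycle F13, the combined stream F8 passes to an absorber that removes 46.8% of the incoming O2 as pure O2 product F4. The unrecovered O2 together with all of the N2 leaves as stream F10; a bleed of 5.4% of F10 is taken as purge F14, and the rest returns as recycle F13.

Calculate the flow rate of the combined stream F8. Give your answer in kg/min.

4094 kg/min

N2 enters only via F7 and leaves only via the purge: 795×0.190 = 0.054×(N2 in F10), and the absorber passes all N2, so N2 in F8 = N2 in F10 = 2797.2 kg/min.
O2 in F8: m_A = 795×0.810 + (1−0.054)·(1−0.468)·m_A, so m_A = 643.95/0.4967 = 1296.4 kg/min.
F8 = 1296.4 + 2797.2 = 4093.6 kg/min.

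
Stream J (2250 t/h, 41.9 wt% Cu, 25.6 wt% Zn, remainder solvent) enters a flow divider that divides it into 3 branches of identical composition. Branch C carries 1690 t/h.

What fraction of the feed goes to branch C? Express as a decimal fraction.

Fraction to C = 1690/2250 = 0.7511.

0.751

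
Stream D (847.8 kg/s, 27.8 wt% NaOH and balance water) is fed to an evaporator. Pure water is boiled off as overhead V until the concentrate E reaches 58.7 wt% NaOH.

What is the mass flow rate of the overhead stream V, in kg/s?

446.3 kg/s

NaOH is conserved: 847.8×0.278 = 235.69 kg/s all reports to the concentrate.
Concentrate = 235.69/(target fraction) = 401.51 kg/s.
Overhead = 847.8 − 401.51 = 446.29 kg/s.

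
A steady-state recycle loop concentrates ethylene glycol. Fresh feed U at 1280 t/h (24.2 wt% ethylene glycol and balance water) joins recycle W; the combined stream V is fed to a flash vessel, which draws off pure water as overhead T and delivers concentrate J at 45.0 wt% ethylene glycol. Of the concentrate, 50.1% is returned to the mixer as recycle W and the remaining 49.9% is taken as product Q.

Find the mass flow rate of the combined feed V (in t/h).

Overall ethylene glycol balance (none leaves overhead): ethylene glycol in fresh feed = ethylene glycol in product, i.e. 1280×0.242 = (1−0.501)·J·0.450.
J = 309.76/(0.450×0.499) = 1379.5 t/h.
Recycle W = 0.501×1379.5 = 691.11 t/h.
Combined feed V = 1280 + 691.11 = 1971.1 t/h.

1971 t/h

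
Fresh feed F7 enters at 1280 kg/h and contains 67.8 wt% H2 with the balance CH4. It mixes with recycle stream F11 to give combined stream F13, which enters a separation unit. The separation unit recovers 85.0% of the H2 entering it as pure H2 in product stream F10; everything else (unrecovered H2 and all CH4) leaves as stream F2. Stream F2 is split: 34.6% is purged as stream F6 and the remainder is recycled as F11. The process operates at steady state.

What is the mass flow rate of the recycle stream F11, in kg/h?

873.4 kg/h

CH4 enters only via F7 and leaves only via the purge: 1280×0.322 = 0.346×(CH4 in F2), and the separation unit passes all CH4, so CH4 in F13 = CH4 in F2 = 1191.2 kg/h.
H2 in F13: m_A = 1280×0.678 + (1−0.346)·(1−0.850)·m_A, so m_A = 867.84/0.9019 = 962.24 kg/h.
F2 = (1−0.850)×962.24 + 1191.2 = 1335.5 kg/h.
Recycle F11 = (1−0.346)×1335.5 = 873.45 kg/h.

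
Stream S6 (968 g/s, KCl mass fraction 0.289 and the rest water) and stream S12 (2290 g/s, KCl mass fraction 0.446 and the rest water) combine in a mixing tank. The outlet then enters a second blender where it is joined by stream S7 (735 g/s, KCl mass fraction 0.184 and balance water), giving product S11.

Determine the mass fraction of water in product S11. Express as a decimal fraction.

Overall, product flow = 3993 g/s.
water in = 968×0.711 + 2290×0.554 + 735×0.816 = 2556.7 g/s.
water fraction in S11 = 0.640.

0.640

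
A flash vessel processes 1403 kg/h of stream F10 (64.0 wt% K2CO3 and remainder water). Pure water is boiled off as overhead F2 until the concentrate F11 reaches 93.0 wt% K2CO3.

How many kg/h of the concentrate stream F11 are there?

965.5 kg/h

K2CO3 is conserved: 1403×0.640 = 897.92 kg/h all reports to the concentrate.
Concentrate = 897.92/(target fraction) = 965.51 kg/h.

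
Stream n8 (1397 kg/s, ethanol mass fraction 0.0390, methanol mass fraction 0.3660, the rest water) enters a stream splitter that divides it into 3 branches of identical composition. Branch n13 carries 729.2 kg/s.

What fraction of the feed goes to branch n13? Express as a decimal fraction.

Fraction to n13 = 729.2/1397 = 0.5220.

0.522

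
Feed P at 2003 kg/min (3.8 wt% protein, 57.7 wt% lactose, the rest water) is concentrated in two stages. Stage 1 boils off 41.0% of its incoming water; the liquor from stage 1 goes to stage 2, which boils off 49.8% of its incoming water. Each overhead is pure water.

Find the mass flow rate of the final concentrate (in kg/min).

1460 kg/min

water in feed = 2003×0.385 = 771.15 kg/min.
After stage 1: water left = (1−0.410)×771.15 = 454.98; stream total = 1686.8 kg/min.
After stage 2: water left = (1−0.498)×454.98 = 228.4; final concentrate = 1460.2 kg/min.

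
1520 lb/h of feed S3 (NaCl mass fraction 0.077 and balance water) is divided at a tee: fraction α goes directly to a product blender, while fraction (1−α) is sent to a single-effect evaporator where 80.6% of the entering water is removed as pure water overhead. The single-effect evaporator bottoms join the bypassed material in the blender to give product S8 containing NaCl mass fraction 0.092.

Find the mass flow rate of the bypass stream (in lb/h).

1187 lb/h

All 1520×0.077 = 117.04 lb/h of NaCl reaches S8, so S8 = 117.04/0.092 = 1272.2 lb/h and vapour = 247.83 lb/h.
The evaporator receives (1−α)·1520 of feed at 0.923 water and removes 0.806 of that water:
0.806×0.923×(1−α)×1520 = 247.83
(1−α) = 247.83/1130.8 = 0.2192;  α = 0.7808.
Bypass flow = 0.7808×1520 = 1186.9 lb/h.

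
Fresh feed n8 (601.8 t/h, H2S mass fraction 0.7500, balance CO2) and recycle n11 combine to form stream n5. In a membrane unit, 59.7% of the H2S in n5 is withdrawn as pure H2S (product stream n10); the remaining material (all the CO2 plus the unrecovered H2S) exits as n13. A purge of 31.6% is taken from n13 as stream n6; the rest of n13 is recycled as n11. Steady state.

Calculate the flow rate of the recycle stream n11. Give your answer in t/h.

497.4 t/h

CO2 enters only via n8 and leaves only via the purge: 601.8×0.250 = 0.316×(CO2 in n13), and the membrane unit passes all CO2, so CO2 in n5 = CO2 in n13 = 476.11 t/h.
H2S in n5: m_A = 601.8×0.750 + (1−0.316)·(1−0.597)·m_A, so m_A = 451.35/0.7243 = 623.11 t/h.
n13 = (1−0.597)×623.11 + 476.11 = 727.22 t/h.
Recycle n11 = (1−0.316)×727.22 = 497.42 t/h.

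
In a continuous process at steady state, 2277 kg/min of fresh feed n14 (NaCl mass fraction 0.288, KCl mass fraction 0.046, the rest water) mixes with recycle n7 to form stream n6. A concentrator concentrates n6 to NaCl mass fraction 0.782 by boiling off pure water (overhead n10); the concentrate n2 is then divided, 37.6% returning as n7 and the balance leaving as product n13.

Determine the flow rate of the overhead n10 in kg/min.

Overall NaCl balance (none leaves overhead): NaCl in fresh feed = NaCl in product, i.e. 2277×0.288 = (1−0.376)·n2·0.782.
n2 = 655.78/(0.782×0.624) = 1343.9 kg/min.
Recycle n7 = 0.376×1343.9 = 505.3 kg/min.
Combined feed n6 = 2277 + 505.3 = 2782.3 kg/min.
Overhead n10 = n6 − n2 = 2782.3 − 1343.9 = 1438.4 kg/min.

1438 kg/min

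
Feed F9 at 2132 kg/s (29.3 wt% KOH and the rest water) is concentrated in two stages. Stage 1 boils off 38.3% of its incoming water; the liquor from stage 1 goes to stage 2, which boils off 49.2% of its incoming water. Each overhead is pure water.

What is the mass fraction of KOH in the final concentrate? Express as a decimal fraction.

water in feed = 2132×0.707 = 1507.3 kg/s.
After stage 1: water left = (1−0.383)×1507.3 = 930.02; stream total = 1554.7 kg/s.
After stage 2: water left = (1−0.492)×930.02 = 472.45; final concentrate = 1097.1 kg/s.
KOH fraction = 624.68/1097.1 = 0.5694.

0.5694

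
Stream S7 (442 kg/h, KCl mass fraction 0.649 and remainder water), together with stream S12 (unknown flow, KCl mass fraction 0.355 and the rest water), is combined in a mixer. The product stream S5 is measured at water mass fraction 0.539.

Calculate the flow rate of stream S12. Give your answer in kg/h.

Let S12 be the unknown flow. Total out = 442 + S12.
water balance: 155.14 + 0.645·S12 = 0.539·(442 + S12)
(0.645 − 0.539)·S12 = 0.539×442 − 155.14 = 83.096
S12 = 83.096 / 0.106 = 783.92 kg/h

783.9 kg/h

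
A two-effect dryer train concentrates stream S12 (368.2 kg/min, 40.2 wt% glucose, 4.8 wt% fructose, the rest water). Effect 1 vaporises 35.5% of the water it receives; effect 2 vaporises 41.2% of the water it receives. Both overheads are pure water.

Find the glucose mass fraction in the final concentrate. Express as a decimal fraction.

0.610

water in feed = 368.2×0.550 = 202.51 kg/min.
After stage 1: water left = (1−0.355)×202.51 = 130.62; stream total = 296.31 kg/min.
After stage 2: water left = (1−0.412)×130.62 = 76.804; final concentrate = 242.49 kg/min.
glucose fraction = 148.02/242.49 = 0.610.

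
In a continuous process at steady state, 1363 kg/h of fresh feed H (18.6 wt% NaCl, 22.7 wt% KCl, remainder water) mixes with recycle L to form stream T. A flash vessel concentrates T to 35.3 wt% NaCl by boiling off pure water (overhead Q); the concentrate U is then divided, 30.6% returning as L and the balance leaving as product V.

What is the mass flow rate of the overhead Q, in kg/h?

Overall NaCl balance (none leaves overhead): NaCl in fresh feed = NaCl in product, i.e. 1363×0.186 = (1−0.306)·U·0.353.
U = 253.52/(0.353×0.694) = 1034.8 kg/h.
Recycle L = 0.306×1034.8 = 316.66 kg/h.
Combined feed T = 1363 + 316.66 = 1679.7 kg/h.
Overhead Q = T − U = 1679.7 − 1034.8 = 644.82 kg/h.

644.8 kg/h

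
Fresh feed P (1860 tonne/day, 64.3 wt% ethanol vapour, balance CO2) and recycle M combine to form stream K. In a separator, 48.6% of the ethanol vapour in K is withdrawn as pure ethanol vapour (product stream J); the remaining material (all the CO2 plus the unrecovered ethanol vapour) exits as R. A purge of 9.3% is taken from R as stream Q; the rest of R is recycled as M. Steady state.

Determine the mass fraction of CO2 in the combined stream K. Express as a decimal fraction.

CO2 enters only via P and leaves only via the purge: 1860×0.357 = 0.093×(CO2 in R), and the separator passes all CO2, so CO2 in K = CO2 in R = 7140 tonne/day.
ethanol vapour in K: m_A = 1860×0.643 + (1−0.093)·(1−0.486)·m_A, so m_A = 1196/0.5338 = 2240.5 tonne/day.
K = 2240.5 + 7140 = 9380.5 tonne/day.
CO2 fraction in K = 7140/9380.5 = 0.761.

0.761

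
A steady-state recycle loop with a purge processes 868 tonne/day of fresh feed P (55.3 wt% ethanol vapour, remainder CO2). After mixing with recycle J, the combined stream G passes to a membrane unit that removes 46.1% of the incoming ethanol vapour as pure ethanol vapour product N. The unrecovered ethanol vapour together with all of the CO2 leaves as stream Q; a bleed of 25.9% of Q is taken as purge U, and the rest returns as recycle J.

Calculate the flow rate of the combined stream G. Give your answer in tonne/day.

2297 tonne/day

CO2 enters only via P and leaves only via the purge: 868×0.447 = 0.259×(CO2 in Q), and the membrane unit passes all CO2, so CO2 in G = CO2 in Q = 1498.1 tonne/day.
ethanol vapour in G: m_A = 868×0.553 + (1−0.259)·(1−0.461)·m_A, so m_A = 480/0.6006 = 799.21 tonne/day.
G = 799.21 + 1498.1 = 2297.3 tonne/day.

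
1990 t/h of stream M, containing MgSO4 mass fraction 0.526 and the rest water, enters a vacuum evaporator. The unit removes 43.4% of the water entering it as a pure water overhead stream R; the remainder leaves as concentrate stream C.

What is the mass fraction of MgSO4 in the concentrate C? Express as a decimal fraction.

0.662

MgSO4 is not removed: 1990×0.526 = 1046.7 t/h of MgSO4 enters C.
water entering = 1990×0.474 = 943.26 t/h; overhead removed = 0.434×943.26 = 409.37 t/h.
Concentrate = 1990 − 409.37 = 1580.6 t/h.
Mass fraction = 1046.7/1580.6 = 0.662.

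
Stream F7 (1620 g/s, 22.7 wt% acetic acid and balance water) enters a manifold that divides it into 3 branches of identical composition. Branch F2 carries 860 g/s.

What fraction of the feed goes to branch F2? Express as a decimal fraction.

0.531

Fraction to F2 = 860/1620 = 0.5309.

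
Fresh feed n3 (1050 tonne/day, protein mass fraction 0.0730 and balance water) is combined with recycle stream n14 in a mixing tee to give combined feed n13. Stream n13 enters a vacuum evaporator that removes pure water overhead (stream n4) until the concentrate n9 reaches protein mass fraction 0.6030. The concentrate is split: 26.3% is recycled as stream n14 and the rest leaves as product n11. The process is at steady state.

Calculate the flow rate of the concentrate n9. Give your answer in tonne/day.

172.5 tonne/day

Overall protein balance (none leaves overhead): protein in fresh feed = protein in product, i.e. 1050×0.073 = (1−0.263)·n9·0.603.
n9 = 76.65/(0.603×0.737) = 172.48 tonne/day.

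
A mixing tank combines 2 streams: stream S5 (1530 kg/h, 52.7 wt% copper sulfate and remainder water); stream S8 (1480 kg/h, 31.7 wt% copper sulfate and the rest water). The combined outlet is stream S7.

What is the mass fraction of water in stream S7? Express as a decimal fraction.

Total flow out = 1530 + 1480 = 3010 kg/h.
water in = 1530×0.473 + 1480×0.683 = 1734.5 kg/h.
water mass fraction in S7 = 1734.5/3010 = 0.576.

0.576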